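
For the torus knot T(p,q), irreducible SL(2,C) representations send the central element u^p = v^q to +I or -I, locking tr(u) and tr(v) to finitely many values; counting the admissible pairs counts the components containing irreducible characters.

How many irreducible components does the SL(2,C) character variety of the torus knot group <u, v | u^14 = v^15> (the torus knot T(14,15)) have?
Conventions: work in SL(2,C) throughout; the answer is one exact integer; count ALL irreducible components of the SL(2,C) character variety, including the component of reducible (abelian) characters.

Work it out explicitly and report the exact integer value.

For T(14,15): irreducibility forces the central element u^14 = v^15 to one of +I, -I.
So on each irreducible component the traces are pinned: tr(u) = 2*cos(pi*alpha/14) with 1 <= alpha <= 13, tr(v) = 2*cos(pi*beta/15) with 1 <= beta <= 14.
The two central values (-1)^alpha I and (-1)^beta I must be the same matrix, so alpha and beta share a parity.
Enumerate parity-matched pairs: 7*7 odd-odd plus 6*7 even-even gives 91.
components with irreducible characters: 91; plus the single component of reducible (abelian) characters: total 92.

92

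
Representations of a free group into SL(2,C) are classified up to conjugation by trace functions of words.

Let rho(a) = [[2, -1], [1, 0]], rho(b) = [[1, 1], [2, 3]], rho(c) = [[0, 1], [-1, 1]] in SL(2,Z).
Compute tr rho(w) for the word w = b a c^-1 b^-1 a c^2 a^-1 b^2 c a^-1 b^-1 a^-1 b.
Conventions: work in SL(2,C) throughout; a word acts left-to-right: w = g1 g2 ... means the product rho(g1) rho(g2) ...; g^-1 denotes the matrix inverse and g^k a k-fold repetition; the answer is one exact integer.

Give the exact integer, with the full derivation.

-7992

rho(b) = [[1, 1], [2, 3]]
... * rho(a) = [[2, -1], [1, 0]]  ->  [[3, -1], [7, -2]]
... * rho(c^-1) = [[1, -1], [1, 0]]  ->  [[2, -3], [5, -7]]
... * rho(b^-1) = [[3, -1], [-2, 1]]  ->  [[12, -5], [29, -12]]
... * rho(a) = [[2, -1], [1, 0]]  ->  [[19, -12], [46, -29]]
... * rho(c) = [[0, 1], [-1, 1]]  ->  [[12, 7], [29, 17]]
... * rho(c) = [[0, 1], [-1, 1]]  ->  [[-7, 19], [-17, 46]]
... * rho(a^-1) = [[0, 1], [-1, 2]]  ->  [[-19, 31], [-46, 75]]
... * rho(b) = [[1, 1], [2, 3]]  ->  [[43, 74], [104, 179]]
... * rho(b) = [[1, 1], [2, 3]]  ->  [[191, 265], [462, 641]]
... * rho(c) = [[0, 1], [-1, 1]]  ->  [[-265, 456], [-641, 1103]]
... * rho(a^-1) = [[0, 1], [-1, 2]]  ->  [[-456, 647], [-1103, 1565]]
... * rho(b^-1) = [[3, -1], [-2, 1]]  ->  [[-2662, 1103], [-6439, 2668]]
... * rho(a^-1) = [[0, 1], [-1, 2]]  ->  [[-1103, -456], [-2668, -1103]]
... * rho(b) = [[1, 1], [2, 3]]  ->  [[-2015, -2471], [-4874, -5977]]
tr = -2015 + -5977 = -7992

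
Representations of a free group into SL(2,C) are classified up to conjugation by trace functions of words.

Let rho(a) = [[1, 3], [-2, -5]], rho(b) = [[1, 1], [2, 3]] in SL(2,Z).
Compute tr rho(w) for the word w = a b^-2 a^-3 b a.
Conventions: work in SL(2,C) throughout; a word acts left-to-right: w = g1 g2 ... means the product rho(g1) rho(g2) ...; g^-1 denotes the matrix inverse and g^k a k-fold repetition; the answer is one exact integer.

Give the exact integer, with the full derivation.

7670

rho(a) = [[1, 3], [-2, -5]]
... * rho(b^-1) = [[3, -1], [-2, 1]]  ->  [[-3, 2], [4, -3]]
... * rho(b^-1) = [[3, -1], [-2, 1]]  ->  [[-13, 5], [18, -7]]
... * rho(a^-1) = [[-5, -3], [2, 1]]  ->  [[75, 44], [-104, -61]]
... * rho(a^-1) = [[-5, -3], [2, 1]]  ->  [[-287, -181], [398, 251]]
... * rho(a^-1) = [[-5, -3], [2, 1]]  ->  [[1073, 680], [-1488, -943]]
... * rho(b) = [[1, 1], [2, 3]]  ->  [[2433, 3113], [-3374, -4317]]
... * rho(a) = [[1, 3], [-2, -5]]  ->  [[-3793, -8266], [5260, 11463]]
tr = -3793 + 11463 = 7670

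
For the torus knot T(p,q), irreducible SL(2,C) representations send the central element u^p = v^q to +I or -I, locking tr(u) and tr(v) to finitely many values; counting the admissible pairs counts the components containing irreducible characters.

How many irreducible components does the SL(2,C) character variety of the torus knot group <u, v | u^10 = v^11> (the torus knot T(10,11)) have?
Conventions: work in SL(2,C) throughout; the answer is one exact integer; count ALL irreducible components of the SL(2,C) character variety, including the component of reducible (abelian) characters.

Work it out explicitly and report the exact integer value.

46

For T(10,11): irreducibility forces the central element u^10 = v^11 to one of +I, -I.
On an irreducible component, tr(u) is locked at 2*cos(pi*alpha/10) for some alpha in 1..9, and tr(v) at 2*cos(pi*beta/11) for some beta in 1..10.
Consistency of u^10 = (-1)^alpha I with v^11 = (-1)^beta I forces alpha = beta (mod 2).
count pairs: odd alpha (5 choices) x odd beta (5), plus even alpha (4) x even beta (5): 5*5 + 4*5 = 45.
components with irreducible characters: 45; plus the single component of reducible (abelian) characters: total 46.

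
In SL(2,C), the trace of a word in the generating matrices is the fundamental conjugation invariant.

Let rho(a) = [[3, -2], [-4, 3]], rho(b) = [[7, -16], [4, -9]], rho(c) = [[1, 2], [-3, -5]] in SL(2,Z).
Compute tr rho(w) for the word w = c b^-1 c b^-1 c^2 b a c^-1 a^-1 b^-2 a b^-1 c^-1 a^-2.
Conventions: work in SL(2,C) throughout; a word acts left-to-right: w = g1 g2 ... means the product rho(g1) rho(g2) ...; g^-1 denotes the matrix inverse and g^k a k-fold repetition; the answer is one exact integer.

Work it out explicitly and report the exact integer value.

-86019735627070

rho(c) = [[1, 2], [-3, -5]]
... * rho(b^-1) = [[-9, 16], [-4, 7]]  ->  [[-17, 30], [47, -83]]
... * rho(c) = [[1, 2], [-3, -5]]  ->  [[-107, -184], [296, 509]]
... * rho(b^-1) = [[-9, 16], [-4, 7]]  ->  [[1699, -3000], [-4700, 8299]]
... * rho(c) = [[1, 2], [-3, -5]]  ->  [[10699, 18398], [-29597, -50895]]
... * rho(c) = [[1, 2], [-3, -5]]  ->  [[-44495, -70592], [123088, 195281]]
... * rho(b) = [[7, -16], [4, -9]]  ->  [[-593833, 1347248], [1642740, -3726937]]
... * rho(a) = [[3, -2], [-4, 3]]  ->  [[-7170491, 5229410], [19835968, -14466291]]
... * rho(c^-1) = [[-5, -2], [3, 1]]  ->  [[51540685, 19570392], [-142578713, -54138227]]
... * rho(a^-1) = [[3, 2], [4, 3]]  ->  [[232903623, 161792546], [-644289047, -447572107]]
... * rho(b^-1) = [[-9, 16], [-4, 7]]  ->  [[-2743302791, 4859005790], [7588889851, -13441629501]]
... * rho(b^-1) = [[-9, 16], [-4, 7]]  ->  [[5253701959, -9879804126], [-14533490655, 27330831109]]
... * rho(a) = [[3, -2], [-4, 3]]  ->  [[55280322381, -40146816296], [-152923796401, 111059474637]]
... * rho(b^-1) = [[-9, 16], [-4, 7]]  ->  [[-336935636245, 603457444024], [932076269061, -1669364419957]]
... * rho(c^-1) = [[-5, -2], [3, 1]]  ->  [[3495050513297, 1277328716514], [-9668474605176, -3533516958079]]
... * rho(a^-1) = [[3, 2], [4, 3]]  ->  [[15594466405947, 10822087176136], [-43139491647844, -29937500084589]]
... * rho(a^-1) = [[3, 2], [4, 3]]  ->  [[90071747922385, 63655194340302], [-249168475281888, -176091483549455]]
tr = 90071747922385 + -176091483549455 = -86019735627070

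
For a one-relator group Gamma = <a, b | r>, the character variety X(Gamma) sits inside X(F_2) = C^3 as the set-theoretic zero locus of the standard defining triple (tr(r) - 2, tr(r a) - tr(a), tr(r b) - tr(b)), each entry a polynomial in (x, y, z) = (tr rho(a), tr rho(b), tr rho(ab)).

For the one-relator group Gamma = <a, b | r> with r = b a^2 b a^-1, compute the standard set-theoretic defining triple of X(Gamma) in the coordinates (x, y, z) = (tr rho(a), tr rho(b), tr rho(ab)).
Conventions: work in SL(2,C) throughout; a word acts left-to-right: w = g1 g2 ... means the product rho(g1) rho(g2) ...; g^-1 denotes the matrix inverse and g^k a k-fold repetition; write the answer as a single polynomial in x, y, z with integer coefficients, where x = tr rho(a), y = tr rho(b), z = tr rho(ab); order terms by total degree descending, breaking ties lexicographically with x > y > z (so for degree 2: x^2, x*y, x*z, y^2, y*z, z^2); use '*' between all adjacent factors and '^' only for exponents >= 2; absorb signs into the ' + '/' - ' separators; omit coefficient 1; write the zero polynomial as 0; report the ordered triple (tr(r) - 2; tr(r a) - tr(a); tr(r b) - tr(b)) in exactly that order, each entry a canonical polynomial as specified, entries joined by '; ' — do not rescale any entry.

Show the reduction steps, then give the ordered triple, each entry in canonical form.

x^2*y*z - x^3 - x*y^2 - x*z^2 + y*z + 3*x - 2; x*y*z - x^2 - y^2 - x + 2; x^2*y^2*z - x^3*y - x*y^3 - x*y*z^2 + y^2*z + 3*x*y - y - z

tr(b^2 a) = tr(b) tr(a b) - tr(a)   [square of b] = y*z - x
tr(b^2) = tr(b) tr(b) - tr(1)   [square of b] = y^2 - 2
tr(b a^2 b) = tr(a) tr(b^2 a) - tr(b^2)   [square of a] = x*y*z - x^2 - y^2 + 2
tr(b a b a) = tr(a b) tr(a b) - tr(1)   [split at a repeated a] = z^2 - 2
tr(b a^2 b a) = tr(a) tr(b a b a) - tr(b a b)   [square of a] = x*z^2 - y*z - x
tr(b a^2 b a^-1) = tr(b a^2 b) tr(a) - tr(b a^2 b a)   [inverse elimination on a] = x^2*y*z - x^3 - x*y^2 - x*z^2 + y*z + 3*x
tr(a^2 b) = tr(a) tr(b a) - tr(b) = x*z - y
tr(b^2 a^2 b) = tr(b) tr(a^2 b^2) - tr(a^2 b) = x*y^2*z - x^2*y - y^3 - x*z + 3*y
tr(b a b^2 a) = tr(b) tr(a b a b) - tr(a b a) = y*z^2 - x*z - y
tr(b a b^2) = tr(b) tr(b a b) - tr(b a) = y^2*z - x*y - z
tr(b^2 a^2 b a) = tr(a) tr(b a b^2 a) - tr(b a b^2) = x*y*z^2 - x^2*z - y^2*z + z
tr(b a^2 b a^-1 b) = tr(b^2 a^2 b) tr(a) - tr(b^2 a^2 b a) = x^2*y^2*z - x^3*y - x*y^3 - x*y*z^2 + y^2*z + 3*x*y - z
assemble the triple (tr(r) - 2; tr(r a) - x; tr(r b) - y)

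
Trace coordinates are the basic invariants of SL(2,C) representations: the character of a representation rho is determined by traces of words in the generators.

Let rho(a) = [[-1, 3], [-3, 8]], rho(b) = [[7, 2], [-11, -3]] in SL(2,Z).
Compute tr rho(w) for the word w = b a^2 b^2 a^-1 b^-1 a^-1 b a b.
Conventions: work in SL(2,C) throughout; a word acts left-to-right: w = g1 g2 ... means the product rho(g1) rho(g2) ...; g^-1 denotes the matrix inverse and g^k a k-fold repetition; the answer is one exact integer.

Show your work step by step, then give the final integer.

-3921061970

rho(b) = [[7, 2], [-11, -3]]
... * rho(a) = [[-1, 3], [-3, 8]]  ->  [[-13, 37], [20, -57]]
... * rho(a) = [[-1, 3], [-3, 8]]  ->  [[-98, 257], [151, -396]]
... * rho(b) = [[7, 2], [-11, -3]]  ->  [[-3513, -967], [5413, 1490]]
... * rho(b) = [[7, 2], [-11, -3]]  ->  [[-13954, -4125], [21501, 6356]]
... * rho(a^-1) = [[8, -3], [3, -1]]  ->  [[-124007, 45987], [191076, -70859]]
... * rho(b^-1) = [[-3, -2], [11, 7]]  ->  [[877878, 569923], [-1352677, -878165]]
... * rho(a^-1) = [[8, -3], [3, -1]]  ->  [[8732793, -3203557], [-13455911, 4936196]]
... * rho(b) = [[7, 2], [-11, -3]]  ->  [[96368678, 27076257], [-148489533, -41720410]]
... * rho(a) = [[-1, 3], [-3, 8]]  ->  [[-177597449, 505716090], [273650763, -779231879]]
... * rho(b) = [[7, 2], [-11, -3]]  ->  [[-6806059133, -1872343168], [10487106010, 2884997163]]
tr = -6806059133 + 2884997163 = -3921061970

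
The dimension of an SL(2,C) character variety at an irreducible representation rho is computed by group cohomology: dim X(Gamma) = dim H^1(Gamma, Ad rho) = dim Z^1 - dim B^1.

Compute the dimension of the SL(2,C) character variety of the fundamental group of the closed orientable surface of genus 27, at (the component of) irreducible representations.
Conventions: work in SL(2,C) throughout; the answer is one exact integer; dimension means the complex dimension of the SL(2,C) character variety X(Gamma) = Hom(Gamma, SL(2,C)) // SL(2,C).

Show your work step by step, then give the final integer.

Gamma = pi_1(Sigma_27) = < a_1, b_1, ..., a_27, b_27 | prod [a_i, b_i] > has 2g = 54 generators and 1 relator.
Before the relator condition, cocycle space has dim 3*54 = 162.
H^2 = coker(d_2) is dual to H^0 = 0 at irreducible rho (Poincare duality), so d_2 is onto: dim Z^1 = 159.
dim B^1 = 3 (coboundaries, injective at irreducible rho).
dim X = dim H^1 = 159 - 3 = 156.

156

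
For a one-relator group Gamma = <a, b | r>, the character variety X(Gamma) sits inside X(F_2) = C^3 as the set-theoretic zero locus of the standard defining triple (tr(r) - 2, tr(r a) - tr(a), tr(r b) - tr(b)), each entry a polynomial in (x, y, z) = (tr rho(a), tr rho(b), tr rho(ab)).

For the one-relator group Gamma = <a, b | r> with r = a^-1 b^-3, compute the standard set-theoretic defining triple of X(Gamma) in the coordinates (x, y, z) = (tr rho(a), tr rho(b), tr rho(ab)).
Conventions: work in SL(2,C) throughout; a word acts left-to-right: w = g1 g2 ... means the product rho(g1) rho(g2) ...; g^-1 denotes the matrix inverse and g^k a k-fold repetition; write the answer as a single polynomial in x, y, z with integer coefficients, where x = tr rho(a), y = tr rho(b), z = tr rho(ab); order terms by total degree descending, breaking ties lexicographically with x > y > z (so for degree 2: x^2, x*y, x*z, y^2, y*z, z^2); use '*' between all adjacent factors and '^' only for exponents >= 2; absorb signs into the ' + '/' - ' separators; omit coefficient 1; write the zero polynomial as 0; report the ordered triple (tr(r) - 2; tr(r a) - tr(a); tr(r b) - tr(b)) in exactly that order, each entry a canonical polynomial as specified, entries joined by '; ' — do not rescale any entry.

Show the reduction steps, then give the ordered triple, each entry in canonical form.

trace(b^-1) = trace(b) = y
and trace(b^-1 a) = trace(a)*trace(b) - trace(a b) = x*y - z
next, trace(a^-1 b^-1) = trace(b^-1)*trace(a) - trace(b^-1 a) = z
and trace(a^-1 b^-2) = trace(a^-1 b^-1)*trace(b) - trace(a^-1) = y*z - x
and trace(a^-1 b^-3) = trace(a^-1 b^-2)*trace(b) - trace(a^-1 b^-1) = y^2*z - x*y - z
and trace(b^-2) = trace(b^-1)*trace(b) - trace(1) = y^2 - 2
trace(b^-3) = trace(b^-2)*trace(b) - trace(b^-1) = y^3 - 3*y
assemble the triple (trace(r) - 2; trace(r a) - x; trace(r b) - y)

y^2*z - x*y - z - 2; y^3 - x - 3*y; y*z - x - y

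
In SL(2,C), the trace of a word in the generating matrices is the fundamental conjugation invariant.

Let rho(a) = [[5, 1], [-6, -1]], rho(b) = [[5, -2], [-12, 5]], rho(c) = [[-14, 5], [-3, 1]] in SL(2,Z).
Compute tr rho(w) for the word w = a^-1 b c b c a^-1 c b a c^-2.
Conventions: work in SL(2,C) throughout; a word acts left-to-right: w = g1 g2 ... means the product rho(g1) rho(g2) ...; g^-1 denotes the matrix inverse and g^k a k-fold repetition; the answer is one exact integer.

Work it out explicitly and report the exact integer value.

rho(a^-1) = [[-1, -1], [6, 5]]
... * rho(b) = [[5, -2], [-12, 5]]  ->  [[7, -3], [-30, 13]]
... * rho(c) = [[-14, 5], [-3, 1]]  ->  [[-89, 32], [381, -137]]
... * rho(b) = [[5, -2], [-12, 5]]  ->  [[-829, 338], [3549, -1447]]
... * rho(c) = [[-14, 5], [-3, 1]]  ->  [[10592, -3807], [-45345, 16298]]
... * rho(a^-1) = [[-1, -1], [6, 5]]  ->  [[-33434, -29627], [143133, 126835]]
... * rho(c) = [[-14, 5], [-3, 1]]  ->  [[556957, -196797], [-2384367, 842500]]
... * rho(b) = [[5, -2], [-12, 5]]  ->  [[5146349, -2097899], [-22031835, 8981234]]
... * rho(a) = [[5, 1], [-6, -1]]  ->  [[38319139, 7244248], [-164046579, -31013069]]
... * rho(c^-1) = [[1, -5], [3, -14]]  ->  [[60051883, -293015167], [-257085786, 1254415861]]
... * rho(c^-1) = [[1, -5], [3, -14]]  ->  [[-818993618, 3801952923], [3506161797, -16276393124]]
tr = -818993618 + -16276393124 = -17095386742

-17095386742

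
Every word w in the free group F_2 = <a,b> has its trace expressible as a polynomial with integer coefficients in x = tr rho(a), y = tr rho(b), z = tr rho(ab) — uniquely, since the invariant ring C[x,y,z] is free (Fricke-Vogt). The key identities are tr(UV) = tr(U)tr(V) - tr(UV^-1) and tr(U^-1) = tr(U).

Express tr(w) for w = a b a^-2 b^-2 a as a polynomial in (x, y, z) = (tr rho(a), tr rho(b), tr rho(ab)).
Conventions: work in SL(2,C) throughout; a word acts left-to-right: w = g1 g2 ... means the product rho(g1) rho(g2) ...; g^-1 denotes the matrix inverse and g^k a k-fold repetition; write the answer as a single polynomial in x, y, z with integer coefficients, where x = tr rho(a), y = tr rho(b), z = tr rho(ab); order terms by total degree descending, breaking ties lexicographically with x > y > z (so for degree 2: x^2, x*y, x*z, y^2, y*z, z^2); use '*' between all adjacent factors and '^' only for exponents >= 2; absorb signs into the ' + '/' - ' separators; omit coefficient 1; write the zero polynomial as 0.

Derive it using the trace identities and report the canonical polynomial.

tr(a^2 b) = tr(a) tr(b a) - tr(b) = x*z - y
tr(a^2) = tr(a) tr(a) - tr(1) = x^2 - 2
apply: tr(b a^2 b) = tr(b) tr(a^2 b) - tr(a^2) = x*y*z - x^2 - y^2 + 2
apply: tr(b a b a) = tr(b a) tr(b a) - tr(1)   [split at repeated b] = z^2 - 2
tr(b a b) = tr(b) tr(a b) - tr(a) = y*z - x
tr(b a^2 b a) = tr(a) tr(b a b a) - tr(b a b) = x*z^2 - y*z - x
tr(b a^2 b a^-1) = tr(b a^2 b) tr(a) - tr(b a^2 b a) = x^2*y*z - x^3 - x*y^2 - x*z^2 + y*z + 3*x
tr(a^2 b a^-2 b) = tr(b a^2 b a^-1) tr(a) - tr(b a^2 b) = x^3*y*z - x^4 - x^2*y^2 - x^2*z^2 + 4*x^2 + y^2 - 2
apply: tr(a^2 b a^-2 b^-1) = tr(a^2 b a^-2) tr(b) - tr(a^2 b a^-2 b) = -x^3*y*z + x^4 + x^2*y^2 + x^2*z^2 - 4*x^2 + 2
apply: tr(a b a^-2 b^-2 a) = tr(a^2 b a^-2 b^-1) tr(b) - tr(a^2 b a^-2) = -x^3*y^2*z + x^4*y + x^2*y^3 + x^2*y*z^2 - 4*x^2*y + y

-x^3*y^2*z + x^4*y + x^2*y^3 + x^2*y*z^2 - 4*x^2*y + y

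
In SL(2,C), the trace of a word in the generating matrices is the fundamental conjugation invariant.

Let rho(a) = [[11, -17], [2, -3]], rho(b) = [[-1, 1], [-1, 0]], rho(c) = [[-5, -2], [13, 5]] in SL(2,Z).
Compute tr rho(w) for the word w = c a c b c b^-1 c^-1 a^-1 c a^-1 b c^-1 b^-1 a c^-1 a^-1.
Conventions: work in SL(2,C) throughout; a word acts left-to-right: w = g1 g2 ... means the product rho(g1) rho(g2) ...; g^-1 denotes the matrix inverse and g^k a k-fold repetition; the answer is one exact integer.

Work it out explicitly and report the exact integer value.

18187558522135

rho(c) = [[-5, -2], [13, 5]]
... * rho(a) = [[11, -17], [2, -3]]  ->  [[-59, 91], [153, -236]]
... * rho(c) = [[-5, -2], [13, 5]]  ->  [[1478, 573], [-3833, -1486]]
... * rho(b) = [[-1, 1], [-1, 0]]  ->  [[-2051, 1478], [5319, -3833]]
... * rho(c) = [[-5, -2], [13, 5]]  ->  [[29469, 11492], [-76424, -29803]]
... * rho(b^-1) = [[0, -1], [1, -1]]  ->  [[11492, -40961], [-29803, 106227]]
... * rho(c^-1) = [[5, 2], [-13, -5]]  ->  [[589953, 227789], [-1529966, -590741]]
... * rho(a^-1) = [[-3, 17], [-2, 11]]  ->  [[-2225437, 12534880], [5771380, -32507573]]
... * rho(c) = [[-5, -2], [13, 5]]  ->  [[174080625, 67125274], [-451455349, -174080625]]
... * rho(a^-1) = [[-3, 17], [-2, 11]]  ->  [[-656492423, 3697748639], [1702527297, -9589627808]]
... * rho(b) = [[-1, 1], [-1, 0]]  ->  [[-3041256216, -656492423], [7887100511, 1702527297]]
... * rho(c^-1) = [[5, 2], [-13, -5]]  ->  [[-6671879581, -2800050317], [17302647694, 7261564537]]
... * rho(b^-1) = [[0, -1], [1, -1]]  ->  [[-2800050317, 9471929898], [7261564537, -24564212231]]
... * rho(a) = [[11, -17], [2, -3]]  ->  [[-11856693691, 19185065695], [30748785445, -49753960436]]
... * rho(c^-1) = [[5, 2], [-13, -5]]  ->  [[-308689322490, -119638715857], [800545412893, 310267373070]]
... * rho(a^-1) = [[-3, 17], [-2, 11]]  ->  [[1165345399184, -6563744356757], [-3022170984819, 17022213122951]]
tr = 1165345399184 + 17022213122951 = 18187558522135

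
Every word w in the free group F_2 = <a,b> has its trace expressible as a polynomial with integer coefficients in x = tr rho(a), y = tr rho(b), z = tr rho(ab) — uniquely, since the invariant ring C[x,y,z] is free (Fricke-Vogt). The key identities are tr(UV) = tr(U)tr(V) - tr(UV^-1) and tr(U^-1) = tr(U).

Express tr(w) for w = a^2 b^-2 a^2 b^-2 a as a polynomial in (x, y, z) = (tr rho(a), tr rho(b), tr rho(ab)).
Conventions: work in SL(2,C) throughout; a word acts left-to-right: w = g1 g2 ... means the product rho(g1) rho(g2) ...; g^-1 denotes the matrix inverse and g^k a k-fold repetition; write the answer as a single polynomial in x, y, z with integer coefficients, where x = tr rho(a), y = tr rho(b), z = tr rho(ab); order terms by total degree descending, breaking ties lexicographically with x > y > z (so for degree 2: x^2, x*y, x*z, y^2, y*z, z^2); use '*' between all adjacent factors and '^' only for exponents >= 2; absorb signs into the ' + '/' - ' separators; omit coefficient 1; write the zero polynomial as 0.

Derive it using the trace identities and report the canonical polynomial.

trace(a^2) = trace(a) trace(a) - trace(1) = x^2 - 2
reduce: trace(a^3) = trace(a) trace(a^2) - trace(a) = x^3 - 3*x
so trace(a^4) = trace(a) trace(a^3) - trace(a^2) = x^4 - 4*x^2 + 2
so trace(a^5) = trace(a) trace(a^4) - trace(a^3) = x^5 - 5*x^3 + 5*x
so trace(a b a) = trace(a) trace(b a) - trace(b) = x*z - y
trace(b a^3) = trace(a) trace(a b a) - trace(a b) = x^2*z - x*y - z
trace(b a^4) = trace(a) trace(b a^3) - trace(b a^2) = x^3*z - x^2*y - 2*x*z + y
trace(a^5 b) = trace(a) trace(b a^4) - trace(b a^3) = x^4*z - x^3*y - 3*x^2*z + 2*x*y + z
so trace(a^3 b^-1 a^2) = trace(a^5) trace(b) - trace(a^5 b) = x^5*y - x^4*z - 4*x^3*y + 3*x^2*z + 3*x*y - z
so trace(b a b a) = trace(a b) trace(a b) - trace(1) = z^2 - 2
reduce: trace(b a b) = trace(b) trace(a b) - trace(a) = y*z - x
trace(b a^2 b a) = trace(a) trace(b a b a) - trace(b a b) = x*z^2 - y*z - x
so trace(b a^2 b) = trace(b) trace(a^2 b) - trace(a^2) = x*y*z - x^2 - y^2 + 2
trace(a b a^2 b a) = trace(a) trace(b a^2 b a) - trace(b a^2 b) = x^2*z^2 - 2*x*y*z + y^2 - 2
so trace(a^2 b a^3 b) = trace(a) trace(a b a^2 b a) - trace(a b a^2 b) = x^3*z^2 - 2*x^2*y*z + x*y^2 - x*z^2 + y*z - x
so trace(a^3 b^-1 a^2 b) = trace(a^2 b a^3) trace(b) - trace(a^2 b a^3 b) = x^4*y*z - x^3*y^2 - x^3*z^2 - x^2*y*z + x*y^2 + x*z^2 + x
trace(b^-1 a^2 b^-1 a^3) = trace(a^3 b^-1 a^2) trace(b) - trace(a^3 b^-1 a^2 b) = x^5*y^2 - 2*x^4*y*z - 3*x^3*y^2 + x^3*z^2 + 4*x^2*y*z + 2*x*y^2 - x*z^2 - y*z - x
trace(b^-1 a^3 b^-2 a^2) = trace(b^-1 a^2 b^-1 a^3) trace(b) - trace(b^-1 a^2 b^-1 a^3 b) = x^5*y^3 - 2*x^4*y^2*z - x^5*y - 3*x^3*y^3 + x^3*y*z^2 + x^4*z + 4*x^2*y^2*z + 4*x^3*y + 2*x*y^3 - x*y*z^2 - 3*x^2*z - y^2*z - 4*x*y + z
trace(a^3 b^-2 a^2) = trace(a^5 b^-1) trace(b) - trace(a^5) = x^5*y^2 - x^4*y*z - x^5 - 4*x^3*y^2 + 3*x^2*y*z + 5*x^3 + 3*x*y^2 - y*z - 5*x
reduce: trace(a^2 b^-2 a^2 b^-2 a) = trace(b^-1 a^3 b^-2 a^2) trace(b) - trace(b^-1 a^3 b^-2 a^2 b) = x^5*y^4 - 2*x^4*y^3*z - 2*x^5*y^2 - 3*x^3*y^4 + x^3*y^2*z^2 + 2*x^4*y*z + 4*x^2*y^3*z + x^5 + 8*x^3*y^2 + 2*x*y^4 - x*y^2*z^2 - 6*x^2*y*z - y^3*z - 5*x^3 - 7*x*y^2 + 2*y*z + 5*x

x^5*y^4 - 2*x^4*y^3*z - 2*x^5*y^2 - 3*x^3*y^4 + x^3*y^2*z^2 + 2*x^4*y*z + 4*x^2*y^3*z + x^5 + 8*x^3*y^2 + 2*x*y^4 - x*y^2*z^2 - 6*x^2*y*z - y^3*z - 5*x^3 - 7*x*y^2 + 2*y*z + 5*x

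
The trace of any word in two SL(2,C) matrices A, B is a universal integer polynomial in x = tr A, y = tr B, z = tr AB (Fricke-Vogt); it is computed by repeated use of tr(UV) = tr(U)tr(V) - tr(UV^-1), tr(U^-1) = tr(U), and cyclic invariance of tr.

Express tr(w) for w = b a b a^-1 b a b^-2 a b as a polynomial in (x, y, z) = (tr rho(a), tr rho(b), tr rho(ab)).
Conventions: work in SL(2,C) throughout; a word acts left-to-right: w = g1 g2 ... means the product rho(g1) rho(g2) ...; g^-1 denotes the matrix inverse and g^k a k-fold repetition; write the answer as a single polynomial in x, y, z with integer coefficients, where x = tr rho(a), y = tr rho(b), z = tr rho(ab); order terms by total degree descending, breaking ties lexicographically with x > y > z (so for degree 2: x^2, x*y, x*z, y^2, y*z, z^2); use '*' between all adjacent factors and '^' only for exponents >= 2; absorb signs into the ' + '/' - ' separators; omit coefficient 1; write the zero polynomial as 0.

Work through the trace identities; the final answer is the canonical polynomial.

and trace(b a b a) = trace(a b) * trace(a b) - trace(1)   [split at repeated a] = z^2 - 2
and trace(b a b) = trace(b) * trace(a b) - trace(a) = y*z - x
trace(a b a^2 b) = trace(a) * trace(b a b a) - trace(b a b) = x*z^2 - y*z - x
next, trace(a b a) = trace(a) * trace(b a) - trace(b) = x*z - y
and trace(a b a^2) = trace(a) * trace(a b a) - trace(a b) = x^2*z - x*y - z
trace(a^2 b^2 a b) = trace(b) * trace(a b a^2 b) - trace(a b a^2) = x*y*z^2 - x^2*z - y^2*z + z
trace(b^2) = trace(b) * trace(b) - trace(1) = y^2 - 2
next, trace(b^2 a^2) = trace(a) * trace(b^2 a) - trace(b^2) = x*y*z - x^2 - y^2 + 2
trace(a^2 b^2 a) = trace(a) * trace(b^2 a^2) - trace(b^2 a) = x^2*y*z - x^3 - x*y^2 - y*z + 3*x
next, trace(a b^2 a b^2 a) = trace(b) * trace(a^2 b^2 a b) - trace(a^2 b^2 a) = x*y^2*z^2 - 2*x^2*y*z - y^3*z + x^3 + x*y^2 + 2*y*z - 3*x
next, trace(a b a b a b) = trace(b a) * trace(b a b a) - trace(b^-1 a^-1)   [split at repeated b] = z^3 - 3*z
trace(a b^2 a b a b) = trace(b) * trace(a b a b a b) - trace(a b a b a) = y*z^3 - x*z^2 - 2*y*z + x
and trace(a b^2 a b^2 a b) = trace(b) * trace(a b^2 a b a b) - trace(a b^2 a b a) = y^2*z^3 - 2*x*y*z^2 + x^2*z - y^2*z + x*y - z
and trace(b a b^-1 a b^2 a b) = trace(a b^2 a b^2 a) * trace(b) - trace(a b^2 a b^2 a b) = x*y^3*z^2 - 2*x^2*y^2*z - y^4*z - y^2*z^3 + x^3*y + x*y^3 + 2*x*y*z^2 - x^2*z + 3*y^2*z - 4*x*y + z
and trace(b a b a b) = trace(b) * trace(a b a b) - trace(a b a) = y*z^2 - x*z - y
trace(a b a b a^2 b) = trace(a) * trace(b a b a b a) - trace(b a b a b) = x*z^3 - y*z^2 - 2*x*z + y
and trace(a b a b a^2) = trace(a) * trace(b a b a^2) - trace(b a b a) = x^2*z^2 - x*y*z - x^2 - z^2 + 2
next, trace(a b^2 a b a b a) = trace(b) * trace(a b a b a^2 b) - trace(a b a b a^2) = x*y*z^3 - x^2*z^2 - y^2*z^2 - x*y*z + x^2 + y^2 + z^2 - 2
trace(a b a b a b a b) = trace(b a b a) * trace(b a b a) - trace(1)   [split at repeated b] = z^4 - 4*z^2 + 2
trace(a b^2 a b a b a b) = trace(b) * trace(a b a b a b a b) - trace(a b a b a b a) = y*z^4 - x*z^3 - 3*y*z^2 + 2*x*z + y
trace(b a b^-1 a b^2 a b a) = trace(a b^2 a b a b a) * trace(b) - trace(a b^2 a b a b a b) = x*y^2*z^3 - x^2*y*z^2 - y^3*z^2 - y*z^4 - x*y^2*z + x*z^3 + x^2*y + y^3 + 4*y*z^2 - 2*x*z - 3*y
and trace(b^-1 a b^2 a b a^-1 b a) = trace(b a b^-1 a b^2 a b) * trace(a) - trace(b a b^-1 a b^2 a b a) = x^2*y^3*z^2 - 2*x^3*y^2*z - x*y^4*z - 2*x*y^2*z^3 + x^4*y + x^2*y^3 + 3*x^2*y*z^2 + y^3*z^2 + y*z^4 - x^3*z + 4*x*y^2*z - x*z^3 - 5*x^2*y - y^3 - 4*y*z^2 + 3*x*z + 3*y
trace(a b^2 a b a^-1 b a) = trace(b a^2 b^2 a b) * trace(a) - trace(b a^2 b^2 a b a) = x^2*y^2*z^2 - 2*x^3*y*z - x*y^3*z - x*y*z^3 + x^4 + x^2*y^2 + x^2*z^2 + y^2*z^2 + 3*x*y*z - 4*x^2 - y^2 - z^2 + 2
trace(b a b a^-1 b a b^-2 a b) = trace(b^-1 a b^2 a b a^-1 b a) * trace(b) - trace(b^-1 a b^2 a b a^-1 b a b) = x^2*y^4*z^2 - 2*x^3*y^3*z - x*y^5*z - 2*x*y^3*z^3 + x^4*y^2 + x^2*y^4 + 2*x^2*y^2*z^2 + y^4*z^2 + y^2*z^4 + x^3*y*z + 5*x*y^3*z - x^4 - 6*x^2*y^2 - x^2*z^2 - y^4 - 5*y^2*z^2 + 4*x^2 + 4*y^2 + z^2 - 2

x^2*y^4*z^2 - 2*x^3*y^3*z - x*y^5*z - 2*x*y^3*z^3 + x^4*y^2 + x^2*y^4 + 2*x^2*y^2*z^2 + y^4*z^2 + y^2*z^4 + x^3*y*z + 5*x*y^3*z - x^4 - 6*x^2*y^2 - x^2*z^2 - y^4 - 5*y^2*z^2 + 4*x^2 + 4*y^2 + z^2 - 2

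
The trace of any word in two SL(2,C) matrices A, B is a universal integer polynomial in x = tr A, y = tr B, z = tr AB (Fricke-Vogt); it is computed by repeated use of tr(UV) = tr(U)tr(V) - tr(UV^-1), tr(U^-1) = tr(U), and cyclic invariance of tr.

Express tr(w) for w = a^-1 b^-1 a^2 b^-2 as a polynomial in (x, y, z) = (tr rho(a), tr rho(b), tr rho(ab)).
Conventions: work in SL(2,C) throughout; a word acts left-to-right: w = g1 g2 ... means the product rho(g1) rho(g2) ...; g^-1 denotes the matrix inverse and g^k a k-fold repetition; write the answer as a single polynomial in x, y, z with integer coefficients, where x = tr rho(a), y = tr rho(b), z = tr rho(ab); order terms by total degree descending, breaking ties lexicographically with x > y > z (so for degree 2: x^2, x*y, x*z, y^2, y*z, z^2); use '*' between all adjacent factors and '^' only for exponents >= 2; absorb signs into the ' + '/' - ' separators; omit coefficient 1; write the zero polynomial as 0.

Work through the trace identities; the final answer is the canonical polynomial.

x^2*y^2*z - x^3*y - x*y*z^2 - y^2*z + 2*x*y + z

reduce: trace(a b^-1) = trace(a) trace(b) - trace(a b) = x*y - z
trace(a^2) = trace(a) trace(a) - trace(1) = x^2 - 2
trace(a b a) = trace(a) trace(b a) - trace(b) = x*z - y
so trace(a b a^2) = trace(a) trace(a b a) - trace(a b) = x^2*z - x*y - z
reduce: trace(b a b a) = trace(b a) trace(b a) - trace(1) = z^2 - 2
trace(b a b) = trace(b) trace(a b) - trace(a) = y*z - x
trace(a b a^2 b) = trace(a) trace(b a b a) - trace(b a b) = x*z^2 - y*z - x
trace(b a^2 b^-1 a) = trace(a b a^2) trace(b) - trace(a b a^2 b) = x^2*y*z - x*y^2 - x*z^2 + x
reduce: trace(a^2 b^-1 a^-1 b) = trace(b a^2 b^-1) trace(a) - trace(b a^2 b^-1 a) = -x^2*y*z + x^3 + x*y^2 + x*z^2 - 3*x
trace(b^-1 a^-1 b^-1 a^2) = trace(a^2 b^-1 a^-1) trace(b) - trace(a^2 b^-1 a^-1 b) = x^2*y*z - x^3 - x*z^2 - y*z + 3*x
trace(a^-1 b^-1 a^2 b^-2) = trace(b^-1 a^-1 b^-1 a^2) trace(b) - trace(b^-1 a^-1 b^-1 a^2 b) = x^2*y^2*z - x^3*y - x*y*z^2 - y^2*z + 2*x*y + z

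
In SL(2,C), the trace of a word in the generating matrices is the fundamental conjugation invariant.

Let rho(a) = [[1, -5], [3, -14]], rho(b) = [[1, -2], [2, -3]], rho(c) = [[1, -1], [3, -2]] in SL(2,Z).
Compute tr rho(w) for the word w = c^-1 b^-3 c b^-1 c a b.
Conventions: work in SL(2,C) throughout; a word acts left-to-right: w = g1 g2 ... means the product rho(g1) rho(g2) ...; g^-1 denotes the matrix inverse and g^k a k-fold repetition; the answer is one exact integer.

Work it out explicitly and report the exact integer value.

43

rho(c^-1) = [[-2, 1], [-3, 1]]
... * rho(b^-1) = [[-3, 2], [-2, 1]]  ->  [[4, -3], [7, -5]]
... * rho(b^-1) = [[-3, 2], [-2, 1]]  ->  [[-6, 5], [-11, 9]]
... * rho(b^-1) = [[-3, 2], [-2, 1]]  ->  [[8, -7], [15, -13]]
... * rho(c) = [[1, -1], [3, -2]]  ->  [[-13, 6], [-24, 11]]
... * rho(b^-1) = [[-3, 2], [-2, 1]]  ->  [[27, -20], [50, -37]]
... * rho(c) = [[1, -1], [3, -2]]  ->  [[-33, 13], [-61, 24]]
... * rho(a) = [[1, -5], [3, -14]]  ->  [[6, -17], [11, -31]]
... * rho(b) = [[1, -2], [2, -3]]  ->  [[-28, 39], [-51, 71]]
tr = -28 + 71 = 43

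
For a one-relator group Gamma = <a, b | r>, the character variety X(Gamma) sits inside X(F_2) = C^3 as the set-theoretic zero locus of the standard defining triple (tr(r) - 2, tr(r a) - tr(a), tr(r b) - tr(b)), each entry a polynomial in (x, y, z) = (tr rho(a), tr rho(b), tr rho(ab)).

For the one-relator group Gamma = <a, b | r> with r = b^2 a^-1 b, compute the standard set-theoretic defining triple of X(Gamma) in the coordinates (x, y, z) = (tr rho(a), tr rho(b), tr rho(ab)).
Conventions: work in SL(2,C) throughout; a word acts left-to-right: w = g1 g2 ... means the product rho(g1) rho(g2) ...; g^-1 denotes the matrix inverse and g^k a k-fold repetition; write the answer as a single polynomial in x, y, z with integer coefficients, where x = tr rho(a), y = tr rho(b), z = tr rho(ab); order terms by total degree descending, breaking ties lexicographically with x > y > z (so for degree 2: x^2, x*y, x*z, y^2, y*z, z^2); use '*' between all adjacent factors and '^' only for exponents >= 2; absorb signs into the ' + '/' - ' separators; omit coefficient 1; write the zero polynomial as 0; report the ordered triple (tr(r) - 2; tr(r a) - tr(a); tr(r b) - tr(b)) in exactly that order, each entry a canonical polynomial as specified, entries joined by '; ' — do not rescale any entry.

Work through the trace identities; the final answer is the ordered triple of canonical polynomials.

trace(b^2) = trace(b) * trace(b) - trace(1) = y^2 - 2
trace(b^3) = trace(b) * trace(b^2) - trace(b) = y^3 - 3*y
trace(a b^2) = trace(b) * trace(a b) - trace(a) = y*z - x
trace(b^3 a) = trace(b) * trace(a b^2) - trace(a b) = y^2*z - x*y - z
trace(b^2 a^-1 b) = trace(b^3) * trace(a) - trace(b^3 a) = x*y^3 - y^2*z - 2*x*y + z
trace(a b a b) = trace(a b) * trace(a b) - trace(1)   [split at a repeated a] = z^2 - 2
trace(a b a) = trace(a) * trace(b a) - trace(b)   [square of a] = x*z - y
trace(b a b^2 a) = trace(b) * trace(a b a b) - trace(a b a)   [square of b] = y*z^2 - x*z - y
trace(b^2 a^-1 b a) = trace(b a b^2) * trace(a) - trace(b a b^2 a)   [inverse elimination on a] = x*y^2*z - x^2*y - y*z^2 + y
trace(b^4) = trace(b) * trace(b^3) - trace(b^2)   [square of b] = y^4 - 4*y^2 + 2
trace(b^4 a) = trace(b) * trace(a b^3) - trace(a b^2)   [square of b] = y^3*z - x*y^2 - 2*y*z + x
trace(b^2 a^-1 b^2) = trace(b^4) * trace(a) - trace(b^4 a)   [inverse elimination on a] = x*y^4 - y^3*z - 3*x*y^2 + 2*y*z + x
assemble the triple (trace(r) - 2; trace(r a) - x; trace(r b) - y)

x*y^3 - y^2*z - 2*x*y + z - 2; x*y^2*z - x^2*y - y*z^2 - x + y; x*y^4 - y^3*z - 3*x*y^2 + 2*y*z + x - y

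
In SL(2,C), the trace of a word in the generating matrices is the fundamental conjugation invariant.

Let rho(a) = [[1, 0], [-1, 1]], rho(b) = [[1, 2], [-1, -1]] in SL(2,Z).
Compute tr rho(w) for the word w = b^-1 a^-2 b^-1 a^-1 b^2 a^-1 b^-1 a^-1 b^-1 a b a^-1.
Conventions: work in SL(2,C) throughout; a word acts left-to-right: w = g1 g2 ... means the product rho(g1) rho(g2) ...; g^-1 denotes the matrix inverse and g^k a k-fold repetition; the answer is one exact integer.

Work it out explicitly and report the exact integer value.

rho(b^-1) = [[-1, -2], [1, 1]]
... * rho(a^-1) = [[1, 0], [1, 1]]  ->  [[-3, -2], [2, 1]]
... * rho(a^-1) = [[1, 0], [1, 1]]  ->  [[-5, -2], [3, 1]]
... * rho(b^-1) = [[-1, -2], [1, 1]]  ->  [[3, 8], [-2, -5]]
... * rho(a^-1) = [[1, 0], [1, 1]]  ->  [[11, 8], [-7, -5]]
... * rho(b) = [[1, 2], [-1, -1]]  ->  [[3, 14], [-2, -9]]
... * rho(b) = [[1, 2], [-1, -1]]  ->  [[-11, -8], [7, 5]]
... * rho(a^-1) = [[1, 0], [1, 1]]  ->  [[-19, -8], [12, 5]]
... * rho(b^-1) = [[-1, -2], [1, 1]]  ->  [[11, 30], [-7, -19]]
... * rho(a^-1) = [[1, 0], [1, 1]]  ->  [[41, 30], [-26, -19]]
... * rho(b^-1) = [[-1, -2], [1, 1]]  ->  [[-11, -52], [7, 33]]
... * rho(a) = [[1, 0], [-1, 1]]  ->  [[41, -52], [-26, 33]]
... * rho(b) = [[1, 2], [-1, -1]]  ->  [[93, 134], [-59, -85]]
... * rho(a^-1) = [[1, 0], [1, 1]]  ->  [[227, 134], [-144, -85]]
tr = 227 + -85 = 142

142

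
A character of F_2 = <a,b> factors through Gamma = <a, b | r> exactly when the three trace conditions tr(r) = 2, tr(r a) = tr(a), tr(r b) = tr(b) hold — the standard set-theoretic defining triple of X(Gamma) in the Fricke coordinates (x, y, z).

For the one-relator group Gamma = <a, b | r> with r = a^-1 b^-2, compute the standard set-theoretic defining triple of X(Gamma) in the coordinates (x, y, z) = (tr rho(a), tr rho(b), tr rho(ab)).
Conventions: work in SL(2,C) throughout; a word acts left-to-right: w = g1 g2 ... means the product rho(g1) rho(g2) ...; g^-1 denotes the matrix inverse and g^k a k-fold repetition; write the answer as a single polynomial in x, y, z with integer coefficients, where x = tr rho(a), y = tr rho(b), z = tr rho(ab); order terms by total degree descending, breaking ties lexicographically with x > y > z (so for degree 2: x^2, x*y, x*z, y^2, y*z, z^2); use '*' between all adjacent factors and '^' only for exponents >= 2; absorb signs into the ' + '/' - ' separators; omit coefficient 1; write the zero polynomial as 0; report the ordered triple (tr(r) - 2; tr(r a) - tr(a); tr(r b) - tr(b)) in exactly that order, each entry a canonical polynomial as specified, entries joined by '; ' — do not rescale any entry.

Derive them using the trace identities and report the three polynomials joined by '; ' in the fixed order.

y*z - x - 2; y^2 - x - 2; -y + z

trace(b^-1) = trace(b) = y
trace(b^-2) = trace(b^-1) * trace(b) - trace(1) = y^2 - 2
trace(b^-1 a) = trace(a) * trace(b) - trace(a b) = x*y - z
trace(b^-2 a) = trace(b^-1 a) * trace(b) - trace(b^-1 a b) = x*y^2 - y*z - x
trace(a^-1 b^-2) = trace(b^-2) * trace(a) - trace(b^-2 a) = y*z - x
assemble the triple (trace(r) - 2; trace(r a) - x; trace(r b) - y)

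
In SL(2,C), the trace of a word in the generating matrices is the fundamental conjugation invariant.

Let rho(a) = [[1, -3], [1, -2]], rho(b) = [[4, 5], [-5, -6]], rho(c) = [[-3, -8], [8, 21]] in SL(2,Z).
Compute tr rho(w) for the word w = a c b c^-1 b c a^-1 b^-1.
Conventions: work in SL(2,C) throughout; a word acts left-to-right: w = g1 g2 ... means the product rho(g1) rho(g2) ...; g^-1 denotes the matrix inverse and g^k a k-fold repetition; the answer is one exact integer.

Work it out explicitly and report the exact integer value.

rho(a) = [[1, -3], [1, -2]]
... * rho(c) = [[-3, -8], [8, 21]]  ->  [[-27, -71], [-19, -50]]
... * rho(b) = [[4, 5], [-5, -6]]  ->  [[247, 291], [174, 205]]
... * rho(c^-1) = [[21, 8], [-8, -3]]  ->  [[2859, 1103], [2014, 777]]
... * rho(b) = [[4, 5], [-5, -6]]  ->  [[5921, 7677], [4171, 5408]]
... * rho(c) = [[-3, -8], [8, 21]]  ->  [[43653, 113849], [30751, 80200]]
... * rho(a^-1) = [[-2, 3], [-1, 1]]  ->  [[-201155, 244808], [-141702, 172453]]
... * rho(b^-1) = [[-6, -5], [5, 4]]  ->  [[2430970, 1985007], [1712477, 1398322]]
tr = 2430970 + 1398322 = 3829292

3829292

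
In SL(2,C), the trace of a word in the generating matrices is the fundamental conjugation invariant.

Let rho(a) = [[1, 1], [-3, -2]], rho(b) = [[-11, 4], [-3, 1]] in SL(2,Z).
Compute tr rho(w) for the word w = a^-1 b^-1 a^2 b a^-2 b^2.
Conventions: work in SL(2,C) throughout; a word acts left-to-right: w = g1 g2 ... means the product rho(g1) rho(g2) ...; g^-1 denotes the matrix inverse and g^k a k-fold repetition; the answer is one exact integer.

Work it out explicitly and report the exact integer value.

rho(a^-1) = [[-2, -1], [3, 1]]
... * rho(b^-1) = [[1, -4], [3, -11]]  ->  [[-5, 19], [6, -23]]
... * rho(a) = [[1, 1], [-3, -2]]  ->  [[-62, -43], [75, 52]]
... * rho(a) = [[1, 1], [-3, -2]]  ->  [[67, 24], [-81, -29]]
... * rho(b) = [[-11, 4], [-3, 1]]  ->  [[-809, 292], [978, -353]]
... * rho(a^-1) = [[-2, -1], [3, 1]]  ->  [[2494, 1101], [-3015, -1331]]
... * rho(a^-1) = [[-2, -1], [3, 1]]  ->  [[-1685, -1393], [2037, 1684]]
... * rho(b) = [[-11, 4], [-3, 1]]  ->  [[22714, -8133], [-27459, 9832]]
... * rho(b) = [[-11, 4], [-3, 1]]  ->  [[-225455, 82723], [272553, -100004]]
tr = -225455 + -100004 = -325459

-325459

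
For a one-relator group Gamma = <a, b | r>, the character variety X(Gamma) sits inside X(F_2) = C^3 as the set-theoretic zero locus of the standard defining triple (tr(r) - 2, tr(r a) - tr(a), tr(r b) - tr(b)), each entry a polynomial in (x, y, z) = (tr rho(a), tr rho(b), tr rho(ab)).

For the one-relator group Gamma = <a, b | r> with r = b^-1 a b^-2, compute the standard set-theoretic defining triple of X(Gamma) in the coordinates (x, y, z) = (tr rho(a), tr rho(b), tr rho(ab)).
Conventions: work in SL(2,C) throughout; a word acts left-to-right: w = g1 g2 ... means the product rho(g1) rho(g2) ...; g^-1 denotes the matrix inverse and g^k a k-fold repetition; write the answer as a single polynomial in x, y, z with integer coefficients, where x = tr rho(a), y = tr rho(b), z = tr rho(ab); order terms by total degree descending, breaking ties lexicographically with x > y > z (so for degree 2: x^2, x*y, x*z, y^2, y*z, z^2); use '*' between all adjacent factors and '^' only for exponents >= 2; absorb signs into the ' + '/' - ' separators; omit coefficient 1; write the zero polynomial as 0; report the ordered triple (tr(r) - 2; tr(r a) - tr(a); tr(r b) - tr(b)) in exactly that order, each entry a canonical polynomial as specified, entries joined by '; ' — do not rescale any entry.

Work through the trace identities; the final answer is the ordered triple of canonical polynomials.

x*y^3 - y^2*z - 2*x*y + z - 2; x^2*y^3 - 2*x*y^2*z - x^2*y + y*z^2 + x*z - x - y; x*y^2 - y*z - x - y

trace(a b^-1) = trace(a) trace(b) - trace(a b) = x*y - z
trace(b^-2 a) = trace(a b^-1) trace(b) - trace(a) = x*y^2 - y*z - x
trace(b^-1 a b^-2) = trace(b^-2 a) trace(b) - trace(b^-2 a b) = x*y^3 - y^2*z - 2*x*y + z
trace(a^2) = trace(a) trace(a) - trace(1)   [square of a] = x^2 - 2
trace(a^2 b) = trace(a) trace(b a) - trace(b)   [square of a] = x*z - y
trace(a b^-1 a) = trace(a^2) trace(b) - trace(a^2 b)   [inverse elimination on b] = x^2*y - x*z - y
trace(a b a b) = trace(b a) trace(b a) - trace(1)   [split at a repeated b] = z^2 - 2
trace(a b^-1 a b) = trace(a b a) trace(b) - trace(a b a b)   [inverse elimination on b] = x*y*z - y^2 - z^2 + 2
trace(b^-1 a b^-1 a) = trace(a b^-1 a) trace(b) - trace(a b^-1 a b)   [inverse elimination on b] = x^2*y^2 - 2*x*y*z + z^2 - 2
trace(b^-1 a b^-2 a) = trace(b^-1 a b^-1 a) trace(b) - trace(b^-1 a b^-1 a b)   [inverse elimination on b] = x^2*y^3 - 2*x*y^2*z - x^2*y + y*z^2 + x*z - y
assemble the triple (trace(r) - 2; trace(r a) - x; trace(r b) - y)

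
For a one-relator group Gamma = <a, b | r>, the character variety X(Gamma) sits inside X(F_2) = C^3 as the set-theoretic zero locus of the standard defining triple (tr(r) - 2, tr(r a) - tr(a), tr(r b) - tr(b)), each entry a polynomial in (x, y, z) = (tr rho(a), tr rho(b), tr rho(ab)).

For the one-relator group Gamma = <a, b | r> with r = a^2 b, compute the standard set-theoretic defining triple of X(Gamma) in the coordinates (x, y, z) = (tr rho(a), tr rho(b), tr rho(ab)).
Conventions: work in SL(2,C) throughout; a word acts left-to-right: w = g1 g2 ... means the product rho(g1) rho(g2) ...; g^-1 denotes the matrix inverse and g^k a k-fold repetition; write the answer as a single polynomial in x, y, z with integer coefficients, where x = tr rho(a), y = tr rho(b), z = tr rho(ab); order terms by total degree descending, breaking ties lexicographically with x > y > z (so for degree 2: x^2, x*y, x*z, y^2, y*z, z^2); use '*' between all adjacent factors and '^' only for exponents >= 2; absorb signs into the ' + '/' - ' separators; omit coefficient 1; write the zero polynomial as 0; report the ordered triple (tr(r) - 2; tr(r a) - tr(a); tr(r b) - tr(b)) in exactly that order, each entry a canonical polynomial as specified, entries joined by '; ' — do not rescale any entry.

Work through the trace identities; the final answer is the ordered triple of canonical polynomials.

x*z - y - 2; x^2*z - x*y - x - z; x*y*z - x^2 - y^2 - y + 2

trace(a^2 b) = trace(a)*trace(b a) - trace(b) = x*z - y
use: trace(a^2 b a) = trace(a)*trace(a b a) - trace(a b)   [square of a] = x^2*z - x*y - z
trace(b^2 a) = trace(b)*trace(a b) - trace(a)  (reduce the b square) = y*z - x
apply: trace(b^2) = trace(b)*trace(b) - trace(1)  (reduce the b square) = y^2 - 2
use: trace(a^2 b^2) = trace(a)*trace(b^2 a) - trace(b^2)  (reduce the a square) = x*y*z - x^2 - y^2 + 2
assemble the triple (trace(r) - 2; trace(r a) - x; trace(r b) - y)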